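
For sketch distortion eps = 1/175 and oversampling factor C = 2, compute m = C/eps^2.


1/eps = 175.
(1/eps)^2 = 30625.
m = 2*30625 = 61250.

61250


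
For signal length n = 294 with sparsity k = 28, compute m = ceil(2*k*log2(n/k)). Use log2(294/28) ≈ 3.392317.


log2(n/k) = log2(294/28) ≈ 3.392317.
2*k*log2(n/k) ≈ 2*28*3.392317 = 189.969752.
m = ceil(189.969752) = 190.

190


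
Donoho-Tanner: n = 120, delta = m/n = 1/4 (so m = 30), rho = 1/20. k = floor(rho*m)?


m = 1/4*120 = 30.
rho = 1/20.
rho*m = 1/20*30 = 1.5.
k = floor(1.5) = 1.

1


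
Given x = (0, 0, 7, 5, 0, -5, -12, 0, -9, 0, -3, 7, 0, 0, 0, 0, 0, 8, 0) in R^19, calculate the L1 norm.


Non-zero entries: [(2, 7), (3, 5), (5, -5), (6, -12), (8, -9), (10, -3), (11, 7), (17, 8)]
Absolute values: [7, 5, 5, 12, 9, 3, 7, 8]
||x||_1 = sum = 56.

56


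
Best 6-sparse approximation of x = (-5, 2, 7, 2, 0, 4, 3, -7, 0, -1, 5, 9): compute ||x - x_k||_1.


Sorted |x_i| descending: [9, 7, 7, 5, 5, 4, 3, 2, 2, 1, 0, 0]
Keep top 6: [9, 7, 7, 5, 5, 4]
Tail entries: [3, 2, 2, 1, 0, 0]
L1 error = sum of tail = 8.

8


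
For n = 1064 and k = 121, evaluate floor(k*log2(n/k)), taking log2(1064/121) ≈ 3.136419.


log2(n/k) = log2(1064/121) ≈ 3.136419.
k*log2(n/k) ≈ 121*3.136419 = 379.506699.
floor(379.506699) = 379.

379


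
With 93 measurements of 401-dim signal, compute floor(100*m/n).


100*m/n = 100*93/401 ≈ 23.192.
floor = 23.

23


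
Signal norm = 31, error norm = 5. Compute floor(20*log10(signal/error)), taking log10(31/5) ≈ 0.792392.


||x||/||e|| = 31/5.
log10(31/5) ≈ 0.792392.
20*log10(||x||/||e||) ≈ 20*0.792392 = 15.84784.
floor(15.84784) = 15.

15


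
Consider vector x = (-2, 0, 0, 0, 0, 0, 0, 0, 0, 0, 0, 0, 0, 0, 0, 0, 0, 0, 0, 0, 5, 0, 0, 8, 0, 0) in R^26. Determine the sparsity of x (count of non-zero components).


Non-zero positions: [0, 20, 23].
Sparsity = 3.

3


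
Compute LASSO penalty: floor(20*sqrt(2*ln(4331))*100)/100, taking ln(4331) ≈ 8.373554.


ln(4331) ≈ 8.373554.
2*ln(n) ≈ 16.747108.
sqrt(2*ln(n)) ≈ sqrt(16.747108) ≈ 4.092323.
lambda ≈ 20*4.092323 = 81.84646.
floor(lambda*100)/100 = 81.84.

81.84


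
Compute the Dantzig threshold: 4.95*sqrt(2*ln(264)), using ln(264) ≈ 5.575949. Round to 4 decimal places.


ln(264) ≈ 5.575949.
2*ln(n) ≈ 11.151898.
sqrt(2*ln(n)) ≈ sqrt(11.151898) ≈ 3.339446.
threshold ≈ 4.95*3.339446 = 16.5302577 ≈ 16.5303.

16.5303


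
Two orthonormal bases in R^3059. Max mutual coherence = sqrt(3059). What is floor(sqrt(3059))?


55^2 = 3025 <= 3059 < 3136 = 56^2, so 55 <= sqrt(3059) < 56.
floor(sqrt(3059)) = 55.

55


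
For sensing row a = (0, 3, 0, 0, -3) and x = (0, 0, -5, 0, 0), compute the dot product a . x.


Non-zero terms: ['0*-5']
Products: [0]
y = sum = 0.

0


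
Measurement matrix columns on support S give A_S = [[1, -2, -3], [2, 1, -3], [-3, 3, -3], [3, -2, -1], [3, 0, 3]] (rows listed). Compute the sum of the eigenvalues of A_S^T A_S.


Sum of eigenvalues of A_S^T A_S = trace(A_S^T A_S) = sum of squared column norms of A_S.
A_S^T A_S diagonal: [32, 18, 37].
trace = 32 + 18 + 37 = 87.

87


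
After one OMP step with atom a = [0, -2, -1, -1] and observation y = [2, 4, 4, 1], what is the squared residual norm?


a^T a = 6.
a^T y = -13.
coeff = -13/6 = -13/6.
||r||^2 = 53/6.

53/6


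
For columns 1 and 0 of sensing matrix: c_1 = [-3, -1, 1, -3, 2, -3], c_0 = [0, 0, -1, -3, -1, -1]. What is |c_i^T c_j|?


Inner product: -3*0 + -1*0 + 1*-1 + -3*-3 + 2*-1 + -3*-1
Products: [0, 0, -1, 9, -2, 3]
Sum = 9.
|dot| = 9.

9


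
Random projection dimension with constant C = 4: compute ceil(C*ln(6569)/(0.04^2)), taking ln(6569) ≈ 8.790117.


ln(6569) ≈ 8.790117.
eps^2 = 0.04^2 = 0.0016.
C*ln(N)/eps^2 ≈ 4*8.790117/0.0016 ≈ 21975.2925.
m = ceil(21975.2925) = 21976.

21976


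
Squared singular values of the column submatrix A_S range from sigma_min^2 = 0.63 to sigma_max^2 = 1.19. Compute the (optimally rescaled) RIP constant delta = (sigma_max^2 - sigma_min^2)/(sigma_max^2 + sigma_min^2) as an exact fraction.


lambda_max - lambda_min = 1.19 - 0.63 = 0.56.
lambda_max + lambda_min = 1.19 + 0.63 = 1.82.
delta = 0.56/1.82 = 56/182 = 4/13.

4/13


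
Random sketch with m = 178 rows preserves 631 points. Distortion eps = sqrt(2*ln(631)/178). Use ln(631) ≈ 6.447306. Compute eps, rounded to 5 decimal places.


ln(631) ≈ 6.447306.
2*ln(N)/m ≈ 2*6.447306/178 ≈ 0.07244164.
eps = sqrt(0.07244164) ≈ 0.2691498 ≈ 0.26915.

0.26915


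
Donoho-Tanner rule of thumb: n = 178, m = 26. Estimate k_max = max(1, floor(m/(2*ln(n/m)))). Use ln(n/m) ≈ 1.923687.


n/m = 178/26 = 89/13.
ln(n/m) ≈ 1.923687.
2*ln(n/m) ≈ 3.847374.
m/(2*ln(n/m)) ≈ 26/3.847374 ≈ 6.7579.
floor = 6.
k_max = max(1, 6) = 6.

6


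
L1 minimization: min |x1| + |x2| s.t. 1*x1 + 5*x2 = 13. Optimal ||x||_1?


Axis intercepts:
  x1 = 13, x2 = 0: L1 = 13
  x1 = 0, x2 = 13/5: L1 = 13/5
x* = (0, 13/5)
||x*||_1 = 13/5.

13/5


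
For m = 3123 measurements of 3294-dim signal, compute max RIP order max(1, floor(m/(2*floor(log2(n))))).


floor(log2(3294)) = 11.
2*11 = 22.
m/(2*floor(log2(n))) = 3123/22 ≈ 141.9545.
floor = 141.
k = max(1, 141) = 141.

141


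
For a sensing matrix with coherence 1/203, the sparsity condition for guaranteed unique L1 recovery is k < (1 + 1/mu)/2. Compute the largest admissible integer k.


1/mu = 203.
1 + 1/mu = 204.
(1 + 1/mu)/2 = 102 is an integer and the inequality is strict, so k_max = 102 - 1 = 101.

101


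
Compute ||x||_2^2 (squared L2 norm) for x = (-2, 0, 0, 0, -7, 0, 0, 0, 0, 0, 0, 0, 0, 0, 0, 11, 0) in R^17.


Non-zero entries: [(0, -2), (4, -7), (15, 11)]
Squares: [4, 49, 121]
||x||_2^2 = sum = 174.

174


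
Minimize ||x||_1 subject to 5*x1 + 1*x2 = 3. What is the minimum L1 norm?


Axis intercepts:
  x1 = 3/5, x2 = 0: L1 = 3/5
  x1 = 0, x2 = 3: L1 = 3
x* = (3/5, 0)
||x*||_1 = 3/5.

3/5


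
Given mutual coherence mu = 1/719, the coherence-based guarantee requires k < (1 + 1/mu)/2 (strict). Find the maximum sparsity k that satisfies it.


1/mu = 719.
1 + 1/mu = 720.
(1 + 1/mu)/2 = 360 is an integer and the inequality is strict, so k_max = 360 - 1 = 359.

359


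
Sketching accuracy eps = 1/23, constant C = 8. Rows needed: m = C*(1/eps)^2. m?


1/eps = 23.
(1/eps)^2 = 529.
m = 8*529 = 4232.

4232


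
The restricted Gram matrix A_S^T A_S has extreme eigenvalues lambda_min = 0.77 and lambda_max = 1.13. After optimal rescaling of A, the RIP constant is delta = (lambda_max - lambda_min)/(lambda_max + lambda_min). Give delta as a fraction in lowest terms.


lambda_max - lambda_min = 1.13 - 0.77 = 0.36.
lambda_max + lambda_min = 1.13 + 0.77 = 1.90.
delta = 0.36/1.90 = 36/190 = 18/95.

18/95


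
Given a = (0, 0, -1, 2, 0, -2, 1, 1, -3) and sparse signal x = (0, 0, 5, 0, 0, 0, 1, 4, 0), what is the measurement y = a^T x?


Non-zero terms: ['-1*5', '1*1', '1*4']
Products: [-5, 1, 4]
y = sum = 0.

0


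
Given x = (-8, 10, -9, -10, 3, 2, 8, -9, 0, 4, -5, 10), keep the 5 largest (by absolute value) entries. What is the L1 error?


Sorted |x_i| descending: [10, 10, 10, 9, 9, 8, 8, 5, 4, 3, 2, 0]
Keep top 5: [10, 10, 10, 9, 9]
Tail entries: [8, 8, 5, 4, 3, 2, 0]
L1 error = sum of tail = 30.

30


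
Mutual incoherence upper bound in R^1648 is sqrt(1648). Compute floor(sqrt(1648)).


40^2 = 1600 <= 1648 < 1681 = 41^2, so 40 <= sqrt(1648) < 41.
floor(sqrt(1648)) = 40.

40


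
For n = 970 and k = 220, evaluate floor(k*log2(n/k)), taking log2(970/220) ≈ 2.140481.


log2(n/k) = log2(970/220) ≈ 2.140481.
k*log2(n/k) ≈ 220*2.140481 = 470.90582.
floor(470.90582) = 470.

470


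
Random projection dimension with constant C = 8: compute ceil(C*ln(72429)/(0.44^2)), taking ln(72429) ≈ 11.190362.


ln(72429) ≈ 11.190362.
eps^2 = 0.44^2 = 0.1936.
C*ln(N)/eps^2 ≈ 8*11.190362/0.1936 ≈ 462.4117.
m = ceil(462.4117) = 463.

463


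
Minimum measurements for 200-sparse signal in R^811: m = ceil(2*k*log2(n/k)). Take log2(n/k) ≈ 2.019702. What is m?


log2(n/k) = log2(811/200) ≈ 2.019702.
2*k*log2(n/k) ≈ 2*200*2.019702 = 807.8808.
m = ceil(807.8808) = 808.

808


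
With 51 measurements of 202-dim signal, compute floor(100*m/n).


100*m/n = 100*51/202 ≈ 25.2475.
floor = 25.

25


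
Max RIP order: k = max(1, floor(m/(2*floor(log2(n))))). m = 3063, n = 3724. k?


floor(log2(3724)) = 11.
2*11 = 22.
m/(2*floor(log2(n))) = 3063/22 ≈ 139.2273.
floor = 139.
k = max(1, 139) = 139.

139


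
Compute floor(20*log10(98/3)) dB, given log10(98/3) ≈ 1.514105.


||x||/||e|| = 98/3.
log10(98/3) ≈ 1.514105.
20*log10(||x||/||e||) ≈ 20*1.514105 = 30.2821.
floor(30.2821) = 30.

30


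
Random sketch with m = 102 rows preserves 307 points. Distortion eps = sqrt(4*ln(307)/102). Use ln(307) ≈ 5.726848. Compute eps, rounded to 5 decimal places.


ln(307) ≈ 5.726848.
4*ln(N)/m ≈ 4*5.726848/102 ≈ 0.22458227.
eps = sqrt(0.22458227) ≈ 0.4739011 ≈ 0.47390.

0.47390


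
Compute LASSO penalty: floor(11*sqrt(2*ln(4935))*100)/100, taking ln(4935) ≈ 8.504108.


ln(4935) ≈ 8.504108.
2*ln(n) ≈ 17.008216.
sqrt(2*ln(n)) ≈ sqrt(17.008216) ≈ 4.124102.
lambda ≈ 11*4.124102 = 45.365122.
floor(lambda*100)/100 = 45.36.

45.36


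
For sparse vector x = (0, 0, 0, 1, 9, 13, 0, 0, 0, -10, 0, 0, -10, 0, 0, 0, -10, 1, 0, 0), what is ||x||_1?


Non-zero entries: [(3, 1), (4, 9), (5, 13), (9, -10), (12, -10), (16, -10), (17, 1)]
Absolute values: [1, 9, 13, 10, 10, 10, 1]
||x||_1 = sum = 54.

54


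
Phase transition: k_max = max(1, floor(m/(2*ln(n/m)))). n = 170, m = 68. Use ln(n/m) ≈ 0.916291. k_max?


n/m = 170/68 = 5/2.
ln(n/m) ≈ 0.916291.
2*ln(n/m) ≈ 1.832582.
m/(2*ln(n/m)) ≈ 68/1.832582 ≈ 37.1061.
floor = 37.
k_max = max(1, 37) = 37.

37


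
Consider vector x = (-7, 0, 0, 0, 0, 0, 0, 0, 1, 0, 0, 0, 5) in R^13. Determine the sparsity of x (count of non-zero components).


Non-zero positions: [0, 8, 12].
Sparsity = 3.

3


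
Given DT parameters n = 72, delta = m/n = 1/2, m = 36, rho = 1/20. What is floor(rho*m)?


m = 1/2*72 = 36.
rho = 1/20.
rho*m = 1/20*36 = 1.8.
k = floor(1.8) = 1.

1


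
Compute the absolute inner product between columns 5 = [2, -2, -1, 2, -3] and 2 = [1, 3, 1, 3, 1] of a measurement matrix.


Inner product: 2*1 + -2*3 + -1*1 + 2*3 + -3*1
Products: [2, -6, -1, 6, -3]
Sum = -2.
|dot| = 2.

2


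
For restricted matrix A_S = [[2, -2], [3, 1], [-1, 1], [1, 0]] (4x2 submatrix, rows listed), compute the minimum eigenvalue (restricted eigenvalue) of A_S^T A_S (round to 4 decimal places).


A_S^T A_S = [[15, -2], [-2, 6]].
trace = 21.
det = 86.
disc = trace^2 - 4*det = 441 - 4*86 = 97.
sqrt(97) ≈ 9.848858.
lam_min = (21 - sqrt(97))/2 ≈ (21 - 9.848858)/2 = 5.575571 ≈ 5.5756.

5.5756


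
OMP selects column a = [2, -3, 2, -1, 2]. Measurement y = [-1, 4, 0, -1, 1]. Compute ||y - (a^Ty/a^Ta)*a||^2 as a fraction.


a^T a = 22.
a^T y = -11.
coeff = -11/22 = -1/2.
||r||^2 = 27/2.

27/2


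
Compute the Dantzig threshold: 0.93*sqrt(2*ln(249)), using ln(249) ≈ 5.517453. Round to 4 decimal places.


ln(249) ≈ 5.517453.
2*ln(n) ≈ 11.034906.
sqrt(2*ln(n)) ≈ sqrt(11.034906) ≈ 3.321883.
threshold ≈ 0.93*3.321883 = 3.08935119 ≈ 3.0894.

3.0894


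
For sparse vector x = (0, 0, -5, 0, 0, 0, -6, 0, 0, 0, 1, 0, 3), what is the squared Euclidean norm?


Non-zero entries: [(2, -5), (6, -6), (10, 1), (12, 3)]
Squares: [25, 36, 1, 9]
||x||_2^2 = sum = 71.

71


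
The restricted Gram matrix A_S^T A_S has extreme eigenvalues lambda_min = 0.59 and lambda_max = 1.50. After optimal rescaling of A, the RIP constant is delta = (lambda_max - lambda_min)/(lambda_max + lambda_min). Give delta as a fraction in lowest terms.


lambda_max - lambda_min = 1.50 - 0.59 = 0.91.
lambda_max + lambda_min = 1.50 + 0.59 = 2.09.
delta = 0.91/2.09 = 91/209.

91/209


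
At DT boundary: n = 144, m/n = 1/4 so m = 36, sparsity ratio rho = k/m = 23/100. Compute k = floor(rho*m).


m = 1/4*144 = 36.
rho = 23/100.
rho*m = 23/100*36 = 8.28.
k = floor(8.28) = 8.

8


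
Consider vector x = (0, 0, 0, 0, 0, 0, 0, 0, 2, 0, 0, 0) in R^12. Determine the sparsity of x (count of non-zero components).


Non-zero positions: [8].
Sparsity = 1.

1


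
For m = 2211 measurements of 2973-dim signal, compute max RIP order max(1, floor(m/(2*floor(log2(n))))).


floor(log2(2973)) = 11.
2*11 = 22.
m/(2*floor(log2(n))) = 2211/22 ≈ 100.5.
floor = 100.
k = max(1, 100) = 100.

100


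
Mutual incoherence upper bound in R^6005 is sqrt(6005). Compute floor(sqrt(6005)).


77^2 = 5929 <= 6005 < 6084 = 78^2, so 77 <= sqrt(6005) < 78.
floor(sqrt(6005)) = 77.

77


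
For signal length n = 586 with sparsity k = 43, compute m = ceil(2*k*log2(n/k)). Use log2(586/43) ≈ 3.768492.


log2(n/k) = log2(586/43) ≈ 3.768492.
2*k*log2(n/k) ≈ 2*43*3.768492 = 324.090312.
m = ceil(324.090312) = 325.

325


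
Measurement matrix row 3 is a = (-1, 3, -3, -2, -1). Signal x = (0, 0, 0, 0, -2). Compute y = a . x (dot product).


Non-zero terms: ['-1*-2']
Products: [2]
y = sum = 2.

2


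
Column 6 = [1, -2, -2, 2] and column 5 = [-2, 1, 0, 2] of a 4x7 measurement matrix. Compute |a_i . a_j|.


Inner product: 1*-2 + -2*1 + -2*0 + 2*2
Products: [-2, -2, 0, 4]
Sum = 0.
|dot| = 0.

0


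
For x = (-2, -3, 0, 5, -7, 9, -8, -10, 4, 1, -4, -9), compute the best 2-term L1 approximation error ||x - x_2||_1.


Sorted |x_i| descending: [10, 9, 9, 8, 7, 5, 4, 4, 3, 2, 1, 0]
Keep top 2: [10, 9]
Tail entries: [9, 8, 7, 5, 4, 4, 3, 2, 1, 0]
L1 error = sum of tail = 43.

43


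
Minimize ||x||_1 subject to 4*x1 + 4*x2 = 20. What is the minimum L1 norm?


Axis intercepts:
  x1 = 5, x2 = 0: L1 = 5
  x1 = 0, x2 = 5: L1 = 5
x* = (5, 0)
||x*||_1 = 5.

5


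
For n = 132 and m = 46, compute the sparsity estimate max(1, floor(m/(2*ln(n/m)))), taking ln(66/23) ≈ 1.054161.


n/m = 132/46 = 66/23.
ln(n/m) ≈ 1.054161.
2*ln(n/m) ≈ 2.108322.
m/(2*ln(n/m)) ≈ 46/2.108322 ≈ 21.8183.
floor = 21.
k_max = max(1, 21) = 21.

21


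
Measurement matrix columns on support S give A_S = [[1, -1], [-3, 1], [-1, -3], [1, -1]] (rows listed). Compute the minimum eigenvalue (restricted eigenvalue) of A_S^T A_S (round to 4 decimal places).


A_S^T A_S = [[12, -2], [-2, 12]].
trace = 24.
det = 140.
disc = trace^2 - 4*det = 576 - 4*140 = 16.
sqrt(16) = 4.
lam_min = (24 - 4)/2 = 10 = 10.0000.

10.0000


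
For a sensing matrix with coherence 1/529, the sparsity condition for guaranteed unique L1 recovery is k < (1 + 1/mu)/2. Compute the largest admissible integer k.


1/mu = 529.
1 + 1/mu = 530.
(1 + 1/mu)/2 = 265 is an integer and the inequality is strict, so k_max = 265 - 1 = 264.

264


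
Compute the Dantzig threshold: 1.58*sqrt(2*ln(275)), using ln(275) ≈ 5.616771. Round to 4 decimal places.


ln(275) ≈ 5.616771.
2*ln(n) ≈ 11.233542.
sqrt(2*ln(n)) ≈ sqrt(11.233542) ≈ 3.351648.
threshold ≈ 1.58*3.351648 = 5.29560384 ≈ 5.2956.

5.2956


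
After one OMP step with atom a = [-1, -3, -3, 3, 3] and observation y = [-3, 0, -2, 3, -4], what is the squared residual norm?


a^T a = 37.
a^T y = 6.
coeff = 6/37 = 6/37.
||r||^2 = 1370/37.

1370/37


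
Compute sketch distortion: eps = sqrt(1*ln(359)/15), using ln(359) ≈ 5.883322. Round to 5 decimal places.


ln(359) ≈ 5.883322.
1*ln(N)/m ≈ 1*5.883322/15 ≈ 0.39222147.
eps = sqrt(0.39222147) ≈ 0.6262759 ≈ 0.62628.

0.62628


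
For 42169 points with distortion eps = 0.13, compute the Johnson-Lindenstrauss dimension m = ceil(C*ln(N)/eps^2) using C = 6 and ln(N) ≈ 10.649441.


ln(42169) ≈ 10.649441.
eps^2 = 0.13^2 = 0.0169.
C*ln(N)/eps^2 ≈ 6*10.649441/0.0169 ≈ 3780.8666.
m = ceil(3780.8666) = 3781.

3781


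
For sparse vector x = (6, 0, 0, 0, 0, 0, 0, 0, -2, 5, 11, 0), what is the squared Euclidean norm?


Non-zero entries: [(0, 6), (8, -2), (9, 5), (10, 11)]
Squares: [36, 4, 25, 121]
||x||_2^2 = sum = 186.

186


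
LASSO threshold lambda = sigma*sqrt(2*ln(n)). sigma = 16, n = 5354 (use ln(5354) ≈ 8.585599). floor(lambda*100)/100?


ln(5354) ≈ 8.585599.
2*ln(n) ≈ 17.171198.
sqrt(2*ln(n)) ≈ sqrt(17.171198) ≈ 4.143814.
lambda ≈ 16*4.143814 = 66.301024.
floor(lambda*100)/100 = 66.30.

66.30


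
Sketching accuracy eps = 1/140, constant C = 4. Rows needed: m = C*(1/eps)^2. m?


1/eps = 140.
(1/eps)^2 = 19600.
m = 4*19600 = 78400.

78400


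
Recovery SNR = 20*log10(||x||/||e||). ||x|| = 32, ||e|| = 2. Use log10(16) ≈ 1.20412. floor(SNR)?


||x||/||e|| = 32/2 = 16.
log10(16) ≈ 1.20412.
20*log10(||x||/||e||) ≈ 20*1.20412 = 24.0824.
floor(24.0824) = 24.

24


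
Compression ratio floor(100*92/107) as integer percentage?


100*m/n = 100*92/107 ≈ 85.9813.
floor = 85.

85


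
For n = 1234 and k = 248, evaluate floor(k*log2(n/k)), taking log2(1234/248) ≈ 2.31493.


log2(n/k) = log2(1234/248) ≈ 2.31493.
k*log2(n/k) ≈ 248*2.31493 = 574.10264.
floor(574.10264) = 574.

574


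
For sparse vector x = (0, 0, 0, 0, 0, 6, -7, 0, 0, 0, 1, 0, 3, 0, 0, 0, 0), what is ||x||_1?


Non-zero entries: [(5, 6), (6, -7), (10, 1), (12, 3)]
Absolute values: [6, 7, 1, 3]
||x||_1 = sum = 17.

17


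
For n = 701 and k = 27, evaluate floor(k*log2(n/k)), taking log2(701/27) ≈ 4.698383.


log2(n/k) = log2(701/27) ≈ 4.698383.
k*log2(n/k) ≈ 27*4.698383 = 126.856341.
floor(126.856341) = 126.

126


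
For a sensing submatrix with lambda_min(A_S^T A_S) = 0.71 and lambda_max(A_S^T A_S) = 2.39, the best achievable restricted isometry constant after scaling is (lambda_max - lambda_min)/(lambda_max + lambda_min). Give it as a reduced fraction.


lambda_max - lambda_min = 2.39 - 0.71 = 1.68.
lambda_max + lambda_min = 2.39 + 0.71 = 3.10.
delta = 1.68/3.10 = 168/310 = 84/155.

84/155


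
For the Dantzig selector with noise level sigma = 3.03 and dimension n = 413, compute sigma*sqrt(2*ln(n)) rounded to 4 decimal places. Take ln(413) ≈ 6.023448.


ln(413) ≈ 6.023448.
2*ln(n) ≈ 12.046896.
sqrt(2*ln(n)) ≈ sqrt(12.046896) ≈ 3.470864.
threshold ≈ 3.03*3.470864 = 10.51671792 ≈ 10.5167.

10.5167


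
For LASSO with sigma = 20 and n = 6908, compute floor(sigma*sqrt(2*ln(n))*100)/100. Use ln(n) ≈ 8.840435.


ln(6908) ≈ 8.840435.
2*ln(n) ≈ 17.68087.
sqrt(2*ln(n)) ≈ sqrt(17.68087) ≈ 4.204863.
lambda ≈ 20*4.204863 = 84.09726.
floor(lambda*100)/100 = 84.09.

84.09


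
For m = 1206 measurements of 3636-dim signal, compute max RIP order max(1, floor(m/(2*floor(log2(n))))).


floor(log2(3636)) = 11.
2*11 = 22.
m/(2*floor(log2(n))) = 1206/22 ≈ 54.8182.
floor = 54.
k = max(1, 54) = 54.

54


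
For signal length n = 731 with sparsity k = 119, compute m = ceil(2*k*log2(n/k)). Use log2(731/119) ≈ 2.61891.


log2(n/k) = log2(731/119) ≈ 2.61891.
2*k*log2(n/k) ≈ 2*119*2.61891 = 623.30058.
m = ceil(623.30058) = 624.

624


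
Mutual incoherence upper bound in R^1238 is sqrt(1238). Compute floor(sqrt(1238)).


35^2 = 1225 <= 1238 < 1296 = 36^2, so 35 <= sqrt(1238) < 36.
floor(sqrt(1238)) = 35.

35


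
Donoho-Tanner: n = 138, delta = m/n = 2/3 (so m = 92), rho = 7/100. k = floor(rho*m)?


m = 2/3*138 = 92.
rho = 7/100.
rho*m = 7/100*92 = 6.44.
k = floor(6.44) = 6.

6


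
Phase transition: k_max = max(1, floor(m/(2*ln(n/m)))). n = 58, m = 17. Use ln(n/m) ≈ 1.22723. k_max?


n/m = 58/17.
ln(n/m) ≈ 1.22723.
2*ln(n/m) ≈ 2.45446.
m/(2*ln(n/m)) ≈ 17/2.45446 ≈ 6.9262.
floor = 6.
k_max = max(1, 6) = 6.

6


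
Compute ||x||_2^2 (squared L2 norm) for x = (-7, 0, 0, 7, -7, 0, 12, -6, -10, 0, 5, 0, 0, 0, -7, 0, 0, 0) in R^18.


Non-zero entries: [(0, -7), (3, 7), (4, -7), (6, 12), (7, -6), (8, -10), (10, 5), (14, -7)]
Squares: [49, 49, 49, 144, 36, 100, 25, 49]
||x||_2^2 = sum = 501.

501


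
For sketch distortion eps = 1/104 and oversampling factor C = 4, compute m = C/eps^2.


1/eps = 104.
(1/eps)^2 = 10816.
m = 4*10816 = 43264.

43264


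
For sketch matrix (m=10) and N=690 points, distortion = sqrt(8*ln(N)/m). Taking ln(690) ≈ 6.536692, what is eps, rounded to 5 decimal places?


ln(690) ≈ 6.536692.
8*ln(N)/m ≈ 8*6.536692/10 ≈ 5.2293536.
eps = sqrt(5.2293536) ≈ 2.286778 ≈ 2.28678.

2.28678


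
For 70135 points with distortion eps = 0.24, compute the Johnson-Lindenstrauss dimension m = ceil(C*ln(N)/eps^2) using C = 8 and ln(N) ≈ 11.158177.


ln(70135) ≈ 11.158177.
eps^2 = 0.24^2 = 0.0576.
C*ln(N)/eps^2 ≈ 8*11.158177/0.0576 ≈ 1549.7468.
m = ceil(1549.7468) = 1550.

1550


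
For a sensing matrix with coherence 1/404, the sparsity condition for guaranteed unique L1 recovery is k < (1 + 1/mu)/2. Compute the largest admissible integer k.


1/mu = 404.
1 + 1/mu = 405.
(1 + 1/mu)/2 = 202.5 is not an integer, so k_max = floor(202.5) = 202.

202


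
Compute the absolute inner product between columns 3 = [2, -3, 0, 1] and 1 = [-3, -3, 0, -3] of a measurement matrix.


Inner product: 2*-3 + -3*-3 + 0*0 + 1*-3
Products: [-6, 9, 0, -3]
Sum = 0.
|dot| = 0.

0


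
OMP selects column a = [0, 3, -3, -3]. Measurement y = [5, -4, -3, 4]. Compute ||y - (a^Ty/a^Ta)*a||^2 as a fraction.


a^T a = 27.
a^T y = -15.
coeff = -15/27 = -5/9.
||r||^2 = 173/3.

173/3


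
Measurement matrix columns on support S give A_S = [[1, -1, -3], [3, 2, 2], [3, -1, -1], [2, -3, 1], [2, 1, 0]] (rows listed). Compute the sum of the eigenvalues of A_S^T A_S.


Sum of eigenvalues of A_S^T A_S = trace(A_S^T A_S) = sum of squared column norms of A_S.
A_S^T A_S diagonal: [27, 16, 15].
trace = 27 + 16 + 15 = 58.

58


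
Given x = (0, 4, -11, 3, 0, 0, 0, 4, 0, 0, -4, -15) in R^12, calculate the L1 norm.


Non-zero entries: [(1, 4), (2, -11), (3, 3), (7, 4), (10, -4), (11, -15)]
Absolute values: [4, 11, 3, 4, 4, 15]
||x||_1 = sum = 41.

41


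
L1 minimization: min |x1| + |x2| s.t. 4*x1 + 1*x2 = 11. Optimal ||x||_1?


Axis intercepts:
  x1 = 11/4, x2 = 0: L1 = 11/4
  x1 = 0, x2 = 11: L1 = 11
x* = (11/4, 0)
||x*||_1 = 11/4.

11/4


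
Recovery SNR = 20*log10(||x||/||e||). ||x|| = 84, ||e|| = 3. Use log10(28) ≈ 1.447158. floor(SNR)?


||x||/||e|| = 84/3 = 28.
log10(28) ≈ 1.447158.
20*log10(||x||/||e||) ≈ 20*1.447158 = 28.94316.
floor(28.94316) = 28.

28


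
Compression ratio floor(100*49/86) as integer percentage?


100*m/n = 100*49/86 ≈ 56.9767.
floor = 56.

56


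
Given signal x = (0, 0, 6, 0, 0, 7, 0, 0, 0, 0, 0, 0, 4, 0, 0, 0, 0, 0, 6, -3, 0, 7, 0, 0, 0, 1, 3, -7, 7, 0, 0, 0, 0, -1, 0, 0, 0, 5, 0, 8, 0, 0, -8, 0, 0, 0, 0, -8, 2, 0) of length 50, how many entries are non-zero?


Non-zero positions: [2, 5, 12, 18, 19, 21, 25, 26, 27, 28, 33, 37, 39, 42, 47, 48].
Sparsity = 16.

16


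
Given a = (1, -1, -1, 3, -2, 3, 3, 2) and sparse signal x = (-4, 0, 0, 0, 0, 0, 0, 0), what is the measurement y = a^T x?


Non-zero terms: ['1*-4']
Products: [-4]
y = sum = -4.

-4


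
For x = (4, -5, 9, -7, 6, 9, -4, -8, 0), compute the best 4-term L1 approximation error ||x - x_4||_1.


Sorted |x_i| descending: [9, 9, 8, 7, 6, 5, 4, 4, 0]
Keep top 4: [9, 9, 8, 7]
Tail entries: [6, 5, 4, 4, 0]
L1 error = sum of tail = 19.

19


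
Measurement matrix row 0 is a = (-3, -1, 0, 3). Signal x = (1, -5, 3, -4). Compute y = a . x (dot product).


Non-zero terms: ['-3*1', '-1*-5', '0*3', '3*-4']
Products: [-3, 5, 0, -12]
y = sum = -10.

-10


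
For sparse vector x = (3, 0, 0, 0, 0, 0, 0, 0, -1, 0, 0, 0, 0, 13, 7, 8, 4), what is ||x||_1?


Non-zero entries: [(0, 3), (8, -1), (13, 13), (14, 7), (15, 8), (16, 4)]
Absolute values: [3, 1, 13, 7, 8, 4]
||x||_1 = sum = 36.

36


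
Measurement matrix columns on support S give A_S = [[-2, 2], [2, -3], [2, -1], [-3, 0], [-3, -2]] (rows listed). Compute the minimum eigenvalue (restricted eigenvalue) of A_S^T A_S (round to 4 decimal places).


A_S^T A_S = [[30, -6], [-6, 18]].
trace = 48.
det = 504.
disc = trace^2 - 4*det = 2304 - 4*504 = 288.
sqrt(288) ≈ 16.970563.
lam_min = (48 - sqrt(288))/2 ≈ (48 - 16.970563)/2 = 15.5147185 ≈ 15.5147.

15.5147


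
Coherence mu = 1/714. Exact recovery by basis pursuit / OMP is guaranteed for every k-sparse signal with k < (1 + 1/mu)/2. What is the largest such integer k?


1/mu = 714.
1 + 1/mu = 715.
(1 + 1/mu)/2 = 357.5 is not an integer, so k_max = floor(357.5) = 357.

357


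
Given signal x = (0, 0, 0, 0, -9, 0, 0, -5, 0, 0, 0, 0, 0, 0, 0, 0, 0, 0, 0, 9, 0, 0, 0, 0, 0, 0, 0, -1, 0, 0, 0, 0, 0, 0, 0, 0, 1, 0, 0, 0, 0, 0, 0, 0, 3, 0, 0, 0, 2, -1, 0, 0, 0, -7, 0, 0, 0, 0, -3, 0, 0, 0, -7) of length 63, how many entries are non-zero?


Non-zero positions: [4, 7, 19, 27, 36, 44, 48, 49, 53, 58, 62].
Sparsity = 11.

11


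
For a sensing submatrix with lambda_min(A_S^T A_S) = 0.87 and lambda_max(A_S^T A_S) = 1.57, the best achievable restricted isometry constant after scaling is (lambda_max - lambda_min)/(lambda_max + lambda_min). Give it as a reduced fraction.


lambda_max - lambda_min = 1.57 - 0.87 = 0.70.
lambda_max + lambda_min = 1.57 + 0.87 = 2.44.
delta = 0.70/2.44 = 70/244 = 35/122.

35/122


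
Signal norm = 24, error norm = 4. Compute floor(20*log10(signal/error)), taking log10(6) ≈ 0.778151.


||x||/||e|| = 24/4 = 6.
log10(6) ≈ 0.778151.
20*log10(||x||/||e||) ≈ 20*0.778151 = 15.56302.
floor(15.56302) = 15.

15


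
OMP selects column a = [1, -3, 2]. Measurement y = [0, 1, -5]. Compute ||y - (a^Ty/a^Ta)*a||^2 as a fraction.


a^T a = 14.
a^T y = -13.
coeff = -13/14 = -13/14.
||r||^2 = 195/14.

195/14


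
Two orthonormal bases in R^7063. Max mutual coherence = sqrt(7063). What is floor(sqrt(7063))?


84^2 = 7056 <= 7063 < 7225 = 85^2, so 84 <= sqrt(7063) < 85.
floor(sqrt(7063)) = 84.

84


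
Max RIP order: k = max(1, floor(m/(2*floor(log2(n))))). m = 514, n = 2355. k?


floor(log2(2355)) = 11.
2*11 = 22.
m/(2*floor(log2(n))) = 514/22 ≈ 23.3636.
floor = 23.
k = max(1, 23) = 23.

23


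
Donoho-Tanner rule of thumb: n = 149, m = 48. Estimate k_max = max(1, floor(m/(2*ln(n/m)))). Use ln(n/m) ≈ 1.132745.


n/m = 149/48.
ln(n/m) ≈ 1.132745.
2*ln(n/m) ≈ 2.26549.
m/(2*ln(n/m)) ≈ 48/2.26549 ≈ 21.1875.
floor = 21.
k_max = max(1, 21) = 21.

21


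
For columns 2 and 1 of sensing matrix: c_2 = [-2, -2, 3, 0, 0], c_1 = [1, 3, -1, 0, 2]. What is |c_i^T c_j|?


Inner product: -2*1 + -2*3 + 3*-1 + 0*0 + 0*2
Products: [-2, -6, -3, 0, 0]
Sum = -11.
|dot| = 11.

11


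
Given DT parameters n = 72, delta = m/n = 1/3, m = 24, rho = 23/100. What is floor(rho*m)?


m = 1/3*72 = 24.
rho = 23/100.
rho*m = 23/100*24 = 5.52.
k = floor(5.52) = 5.

5


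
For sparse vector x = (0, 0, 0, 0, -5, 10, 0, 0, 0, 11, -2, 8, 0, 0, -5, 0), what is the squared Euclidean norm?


Non-zero entries: [(4, -5), (5, 10), (9, 11), (10, -2), (11, 8), (14, -5)]
Squares: [25, 100, 121, 4, 64, 25]
||x||_2^2 = sum = 339.

339


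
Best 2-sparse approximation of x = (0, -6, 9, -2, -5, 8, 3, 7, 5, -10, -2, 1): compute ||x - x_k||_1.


Sorted |x_i| descending: [10, 9, 8, 7, 6, 5, 5, 3, 2, 2, 1, 0]
Keep top 2: [10, 9]
Tail entries: [8, 7, 6, 5, 5, 3, 2, 2, 1, 0]
L1 error = sum of tail = 39.

39


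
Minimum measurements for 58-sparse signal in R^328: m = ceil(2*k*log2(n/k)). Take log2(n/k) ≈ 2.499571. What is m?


log2(n/k) = log2(328/58) ≈ 2.499571.
2*k*log2(n/k) ≈ 2*58*2.499571 = 289.950236.
m = ceil(289.950236) = 290.

290


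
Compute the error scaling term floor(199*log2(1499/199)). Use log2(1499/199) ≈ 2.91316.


log2(n/k) = log2(1499/199) ≈ 2.91316.
k*log2(n/k) ≈ 199*2.91316 = 579.71884.
floor(579.71884) = 579.

579


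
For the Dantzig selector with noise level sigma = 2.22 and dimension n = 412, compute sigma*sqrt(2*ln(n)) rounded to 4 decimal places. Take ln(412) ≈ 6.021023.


ln(412) ≈ 6.021023.
2*ln(n) ≈ 12.042046.
sqrt(2*ln(n)) ≈ sqrt(12.042046) ≈ 3.470165.
threshold ≈ 2.22*3.470165 = 7.7037663 ≈ 7.7038.

7.7038


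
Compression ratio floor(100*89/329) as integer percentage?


100*m/n = 100*89/329 ≈ 27.0517.
floor = 27.

27


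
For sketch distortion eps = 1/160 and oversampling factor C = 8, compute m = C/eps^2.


1/eps = 160.
(1/eps)^2 = 25600.
m = 8*25600 = 204800.

204800


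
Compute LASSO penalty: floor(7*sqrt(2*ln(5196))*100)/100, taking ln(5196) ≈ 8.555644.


ln(5196) ≈ 8.555644.
2*ln(n) ≈ 17.111288.
sqrt(2*ln(n)) ≈ sqrt(17.111288) ≈ 4.136579.
lambda ≈ 7*4.136579 = 28.956053.
floor(lambda*100)/100 = 28.95.

28.95


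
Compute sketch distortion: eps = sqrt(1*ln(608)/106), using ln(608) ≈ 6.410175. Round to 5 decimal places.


ln(608) ≈ 6.410175.
1*ln(N)/m ≈ 1*6.410175/106 ≈ 0.06047335.
eps = sqrt(0.06047335) ≈ 0.2459133 ≈ 0.24591.

0.24591


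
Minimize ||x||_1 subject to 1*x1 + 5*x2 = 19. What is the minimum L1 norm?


Axis intercepts:
  x1 = 19, x2 = 0: L1 = 19
  x1 = 0, x2 = 19/5: L1 = 19/5
x* = (0, 19/5)
||x*||_1 = 19/5.

19/5


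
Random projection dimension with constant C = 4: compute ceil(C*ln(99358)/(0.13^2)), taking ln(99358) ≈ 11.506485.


ln(99358) ≈ 11.506485.
eps^2 = 0.13^2 = 0.0169.
C*ln(N)/eps^2 ≈ 4*11.506485/0.0169 ≈ 2723.4284.
m = ceil(2723.4284) = 2724.

2724


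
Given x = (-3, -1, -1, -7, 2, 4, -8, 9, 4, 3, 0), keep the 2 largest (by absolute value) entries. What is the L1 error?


Sorted |x_i| descending: [9, 8, 7, 4, 4, 3, 3, 2, 1, 1, 0]
Keep top 2: [9, 8]
Tail entries: [7, 4, 4, 3, 3, 2, 1, 1, 0]
L1 error = sum of tail = 25.

25


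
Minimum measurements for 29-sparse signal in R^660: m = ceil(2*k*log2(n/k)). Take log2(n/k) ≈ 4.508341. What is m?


log2(n/k) = log2(660/29) ≈ 4.508341.
2*k*log2(n/k) ≈ 2*29*4.508341 = 261.483778.
m = ceil(261.483778) = 262.

262


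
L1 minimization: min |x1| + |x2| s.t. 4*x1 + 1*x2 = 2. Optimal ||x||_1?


Axis intercepts:
  x1 = 1/2, x2 = 0: L1 = 1/2
  x1 = 0, x2 = 2: L1 = 2
x* = (1/2, 0)
||x*||_1 = 1/2.

1/2


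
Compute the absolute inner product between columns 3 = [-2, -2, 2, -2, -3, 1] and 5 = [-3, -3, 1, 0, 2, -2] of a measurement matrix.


Inner product: -2*-3 + -2*-3 + 2*1 + -2*0 + -3*2 + 1*-2
Products: [6, 6, 2, 0, -6, -2]
Sum = 6.
|dot| = 6.

6


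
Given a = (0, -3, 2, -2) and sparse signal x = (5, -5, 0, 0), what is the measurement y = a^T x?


Non-zero terms: ['0*5', '-3*-5']
Products: [0, 15]
y = sum = 15.

15


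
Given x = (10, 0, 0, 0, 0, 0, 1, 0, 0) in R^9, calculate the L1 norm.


Non-zero entries: [(0, 10), (6, 1)]
Absolute values: [10, 1]
||x||_1 = sum = 11.

11


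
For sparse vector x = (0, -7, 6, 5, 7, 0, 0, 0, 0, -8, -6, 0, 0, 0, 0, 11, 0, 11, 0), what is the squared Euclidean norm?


Non-zero entries: [(1, -7), (2, 6), (3, 5), (4, 7), (9, -8), (10, -6), (15, 11), (17, 11)]
Squares: [49, 36, 25, 49, 64, 36, 121, 121]
||x||_2^2 = sum = 501.

501


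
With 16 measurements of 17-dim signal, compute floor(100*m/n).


100*m/n = 100*16/17 ≈ 94.1176.
floor = 94.

94


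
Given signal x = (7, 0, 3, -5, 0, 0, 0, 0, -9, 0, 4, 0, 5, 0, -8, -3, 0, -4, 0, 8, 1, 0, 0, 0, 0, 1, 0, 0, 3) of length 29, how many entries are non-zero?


Non-zero positions: [0, 2, 3, 8, 10, 12, 14, 15, 17, 19, 20, 25, 28].
Sparsity = 13.

13


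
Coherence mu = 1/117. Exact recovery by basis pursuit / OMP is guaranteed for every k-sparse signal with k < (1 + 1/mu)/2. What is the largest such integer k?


1/mu = 117.
1 + 1/mu = 118.
(1 + 1/mu)/2 = 59 is an integer and the inequality is strict, so k_max = 59 - 1 = 58.

58


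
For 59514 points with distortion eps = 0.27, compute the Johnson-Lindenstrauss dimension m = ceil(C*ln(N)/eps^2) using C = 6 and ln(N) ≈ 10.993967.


ln(59514) ≈ 10.993967.
eps^2 = 0.27^2 = 0.0729.
C*ln(N)/eps^2 ≈ 6*10.993967/0.0729 ≈ 904.8533.
m = ceil(904.8533) = 905.

905


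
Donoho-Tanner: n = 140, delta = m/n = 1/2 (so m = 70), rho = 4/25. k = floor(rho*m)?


m = 1/2*140 = 70.
rho = 4/25.
rho*m = 4/25*70 = 11.2.
k = floor(11.2) = 11.

11


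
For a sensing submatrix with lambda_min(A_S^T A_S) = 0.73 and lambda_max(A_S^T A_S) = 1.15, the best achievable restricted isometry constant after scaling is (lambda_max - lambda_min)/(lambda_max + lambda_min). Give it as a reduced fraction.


lambda_max - lambda_min = 1.15 - 0.73 = 0.42.
lambda_max + lambda_min = 1.15 + 0.73 = 1.88.
delta = 0.42/1.88 = 42/188 = 21/94.

21/94


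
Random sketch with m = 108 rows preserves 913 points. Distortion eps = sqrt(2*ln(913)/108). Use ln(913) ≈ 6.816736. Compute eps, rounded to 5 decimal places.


ln(913) ≈ 6.816736.
2*ln(N)/m ≈ 2*6.816736/108 ≈ 0.12623585.
eps = sqrt(0.12623585) ≈ 0.3552968 ≈ 0.35530.

0.35530


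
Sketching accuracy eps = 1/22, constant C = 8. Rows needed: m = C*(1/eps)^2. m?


1/eps = 22.
(1/eps)^2 = 484.
m = 8*484 = 3872.

3872


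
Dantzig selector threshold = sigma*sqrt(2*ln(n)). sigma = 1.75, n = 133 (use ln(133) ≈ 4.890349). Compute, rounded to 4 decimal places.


ln(133) ≈ 4.890349.
2*ln(n) ≈ 9.780698.
sqrt(2*ln(n)) ≈ sqrt(9.780698) ≈ 3.127411.
threshold ≈ 1.75*3.127411 = 5.47296925 ≈ 5.4730.

5.4730


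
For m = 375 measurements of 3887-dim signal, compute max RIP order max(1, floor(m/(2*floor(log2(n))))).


floor(log2(3887)) = 11.
2*11 = 22.
m/(2*floor(log2(n))) = 375/22 ≈ 17.0455.
floor = 17.
k = max(1, 17) = 17.

17


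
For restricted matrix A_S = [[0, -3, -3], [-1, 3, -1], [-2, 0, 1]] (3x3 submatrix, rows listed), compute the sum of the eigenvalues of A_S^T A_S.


Sum of eigenvalues of A_S^T A_S = trace(A_S^T A_S) = sum of squared column norms of A_S.
A_S^T A_S diagonal: [5, 18, 11].
trace = 5 + 18 + 11 = 34.

34


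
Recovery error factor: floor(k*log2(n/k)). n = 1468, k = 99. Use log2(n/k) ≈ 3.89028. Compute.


log2(n/k) = log2(1468/99) ≈ 3.89028.
k*log2(n/k) ≈ 99*3.89028 = 385.13772.
floor(385.13772) = 385.

385


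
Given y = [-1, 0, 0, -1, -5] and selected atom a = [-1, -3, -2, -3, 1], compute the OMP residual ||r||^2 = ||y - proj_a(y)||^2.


a^T a = 24.
a^T y = -1.
coeff = -1/24 = -1/24.
||r||^2 = 647/24.

647/24


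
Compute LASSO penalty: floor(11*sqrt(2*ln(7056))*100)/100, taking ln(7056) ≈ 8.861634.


ln(7056) ≈ 8.861634.
2*ln(n) ≈ 17.723268.
sqrt(2*ln(n)) ≈ sqrt(17.723268) ≈ 4.209901.
lambda ≈ 11*4.209901 = 46.308911.
floor(lambda*100)/100 = 46.30.

46.30


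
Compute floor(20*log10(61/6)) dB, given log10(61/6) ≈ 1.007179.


||x||/||e|| = 61/6.
log10(61/6) ≈ 1.007179.
20*log10(||x||/||e||) ≈ 20*1.007179 = 20.14358.
floor(20.14358) = 20.

20


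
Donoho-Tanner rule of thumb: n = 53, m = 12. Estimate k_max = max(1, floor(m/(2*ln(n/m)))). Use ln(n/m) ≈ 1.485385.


n/m = 53/12.
ln(n/m) ≈ 1.485385.
2*ln(n/m) ≈ 2.97077.
m/(2*ln(n/m)) ≈ 12/2.97077 ≈ 4.0394.
floor = 4.
k_max = max(1, 4) = 4.

4


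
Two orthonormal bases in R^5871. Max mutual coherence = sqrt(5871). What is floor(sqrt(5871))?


76^2 = 5776 <= 5871 < 5929 = 77^2, so 76 <= sqrt(5871) < 77.
floor(sqrt(5871)) = 76.

76


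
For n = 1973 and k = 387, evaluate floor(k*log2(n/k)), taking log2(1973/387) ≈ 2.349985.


log2(n/k) = log2(1973/387) ≈ 2.349985.
k*log2(n/k) ≈ 387*2.349985 = 909.444195.
floor(909.444195) = 909.

909


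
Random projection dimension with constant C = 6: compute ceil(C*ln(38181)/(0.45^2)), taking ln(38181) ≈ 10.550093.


ln(38181) ≈ 10.550093.
eps^2 = 0.45^2 = 0.2025.
C*ln(N)/eps^2 ≈ 6*10.550093/0.2025 ≈ 312.5953.
m = ceil(312.5953) = 313.

313


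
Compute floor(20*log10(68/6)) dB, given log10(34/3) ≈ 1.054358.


||x||/||e|| = 68/6 = 34/3.
log10(34/3) ≈ 1.054358.
20*log10(||x||/||e||) ≈ 20*1.054358 = 21.08716.
floor(21.08716) = 21.

21


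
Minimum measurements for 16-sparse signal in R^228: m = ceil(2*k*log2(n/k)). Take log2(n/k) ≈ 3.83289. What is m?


log2(n/k) = log2(228/16) ≈ 3.83289.
2*k*log2(n/k) ≈ 2*16*3.83289 = 122.65248.
m = ceil(122.65248) = 123.

123


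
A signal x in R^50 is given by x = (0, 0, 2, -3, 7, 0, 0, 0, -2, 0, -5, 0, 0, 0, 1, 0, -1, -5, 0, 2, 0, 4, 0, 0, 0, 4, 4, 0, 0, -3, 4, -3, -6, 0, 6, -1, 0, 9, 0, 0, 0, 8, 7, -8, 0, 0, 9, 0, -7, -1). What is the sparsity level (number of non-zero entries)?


Non-zero positions: [2, 3, 4, 8, 10, 14, 16, 17, 19, 21, 25, 26, 29, 30, 31, 32, 34, 35, 37, 41, 42, 43, 46, 48, 49].
Sparsity = 25.

25


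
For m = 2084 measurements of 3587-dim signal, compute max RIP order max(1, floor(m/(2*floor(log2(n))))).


floor(log2(3587)) = 11.
2*11 = 22.
m/(2*floor(log2(n))) = 2084/22 ≈ 94.7273.
floor = 94.
k = max(1, 94) = 94.

94


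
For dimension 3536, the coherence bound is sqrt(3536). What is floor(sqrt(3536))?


59^2 = 3481 <= 3536 < 3600 = 60^2, so 59 <= sqrt(3536) < 60.
floor(sqrt(3536)) = 59.

59


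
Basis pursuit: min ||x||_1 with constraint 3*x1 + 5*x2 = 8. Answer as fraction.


Axis intercepts:
  x1 = 8/3, x2 = 0: L1 = 8/3
  x1 = 0, x2 = 8/5: L1 = 8/5
x* = (0, 8/5)
||x*||_1 = 8/5.

8/5


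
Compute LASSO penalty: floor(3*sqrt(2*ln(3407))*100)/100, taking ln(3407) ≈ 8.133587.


ln(3407) ≈ 8.133587.
2*ln(n) ≈ 16.267174.
sqrt(2*ln(n)) ≈ sqrt(16.267174) ≈ 4.033258.
lambda ≈ 3*4.033258 = 12.099774.
floor(lambda*100)/100 = 12.09.

12.09


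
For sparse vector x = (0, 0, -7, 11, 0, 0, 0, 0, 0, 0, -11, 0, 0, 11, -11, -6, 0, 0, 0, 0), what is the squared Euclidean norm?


Non-zero entries: [(2, -7), (3, 11), (10, -11), (13, 11), (14, -11), (15, -6)]
Squares: [49, 121, 121, 121, 121, 36]
||x||_2^2 = sum = 569.

569


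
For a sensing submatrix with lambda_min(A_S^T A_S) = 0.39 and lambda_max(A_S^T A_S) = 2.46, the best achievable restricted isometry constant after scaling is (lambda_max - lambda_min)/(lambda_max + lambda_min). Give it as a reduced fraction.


lambda_max - lambda_min = 2.46 - 0.39 = 2.07.
lambda_max + lambda_min = 2.46 + 0.39 = 2.85.
delta = 2.07/2.85 = 207/285 = 69/95.

69/95


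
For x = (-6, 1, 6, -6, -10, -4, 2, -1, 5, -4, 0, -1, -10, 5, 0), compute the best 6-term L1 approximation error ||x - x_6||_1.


Sorted |x_i| descending: [10, 10, 6, 6, 6, 5, 5, 4, 4, 2, 1, 1, 1, 0, 0]
Keep top 6: [10, 10, 6, 6, 6, 5]
Tail entries: [5, 4, 4, 2, 1, 1, 1, 0, 0]
L1 error = sum of tail = 18.

18


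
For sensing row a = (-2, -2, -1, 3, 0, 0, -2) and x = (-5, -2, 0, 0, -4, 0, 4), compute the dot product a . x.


Non-zero terms: ['-2*-5', '-2*-2', '0*-4', '-2*4']
Products: [10, 4, 0, -8]
y = sum = 6.

6


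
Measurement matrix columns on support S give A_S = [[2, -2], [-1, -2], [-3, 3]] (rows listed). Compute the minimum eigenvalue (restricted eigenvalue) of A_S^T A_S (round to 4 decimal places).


A_S^T A_S = [[14, -11], [-11, 17]].
trace = 31.
det = 117.
disc = trace^2 - 4*det = 961 - 4*117 = 493.
sqrt(493) ≈ 22.203603.
lam_min = (31 - sqrt(493))/2 ≈ (31 - 22.203603)/2 = 4.3981985 ≈ 4.3982.

4.3982


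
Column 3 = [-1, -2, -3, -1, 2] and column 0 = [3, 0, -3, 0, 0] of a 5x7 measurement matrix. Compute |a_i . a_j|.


Inner product: -1*3 + -2*0 + -3*-3 + -1*0 + 2*0
Products: [-3, 0, 9, 0, 0]
Sum = 6.
|dot| = 6.

6


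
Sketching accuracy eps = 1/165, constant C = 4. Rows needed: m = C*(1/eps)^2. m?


1/eps = 165.
(1/eps)^2 = 27225.
m = 4*27225 = 108900.

108900


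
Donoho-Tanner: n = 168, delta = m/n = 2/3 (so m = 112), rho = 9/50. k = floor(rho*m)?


m = 2/3*168 = 112.
rho = 9/50.
rho*m = 9/50*112 = 20.16.
k = floor(20.16) = 20.

20


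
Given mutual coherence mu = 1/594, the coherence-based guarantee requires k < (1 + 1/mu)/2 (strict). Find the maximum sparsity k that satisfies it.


1/mu = 594.
1 + 1/mu = 595.
(1 + 1/mu)/2 = 297.5 is not an integer, so k_max = floor(297.5) = 297.

297
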